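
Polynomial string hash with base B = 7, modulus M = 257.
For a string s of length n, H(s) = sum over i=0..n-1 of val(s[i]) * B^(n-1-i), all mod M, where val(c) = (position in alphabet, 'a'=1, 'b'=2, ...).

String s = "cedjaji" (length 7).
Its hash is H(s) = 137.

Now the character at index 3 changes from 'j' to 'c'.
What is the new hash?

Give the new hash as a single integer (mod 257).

Answer: 49

Derivation:
val('j') = 10, val('c') = 3
Position k = 3, exponent = n-1-k = 3
B^3 mod M = 7^3 mod 257 = 86
Delta = (3 - 10) * 86 mod 257 = 169
New hash = (137 + 169) mod 257 = 49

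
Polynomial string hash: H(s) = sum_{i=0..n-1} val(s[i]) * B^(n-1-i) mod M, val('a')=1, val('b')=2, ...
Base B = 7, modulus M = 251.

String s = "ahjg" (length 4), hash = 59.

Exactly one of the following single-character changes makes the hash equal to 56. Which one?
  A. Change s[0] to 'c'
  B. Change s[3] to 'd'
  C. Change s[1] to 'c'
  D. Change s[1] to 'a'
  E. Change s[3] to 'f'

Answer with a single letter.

Answer: B

Derivation:
Option A: s[0]='a'->'c', delta=(3-1)*7^3 mod 251 = 184, hash=59+184 mod 251 = 243
Option B: s[3]='g'->'d', delta=(4-7)*7^0 mod 251 = 248, hash=59+248 mod 251 = 56 <-- target
Option C: s[1]='h'->'c', delta=(3-8)*7^2 mod 251 = 6, hash=59+6 mod 251 = 65
Option D: s[1]='h'->'a', delta=(1-8)*7^2 mod 251 = 159, hash=59+159 mod 251 = 218
Option E: s[3]='g'->'f', delta=(6-7)*7^0 mod 251 = 250, hash=59+250 mod 251 = 58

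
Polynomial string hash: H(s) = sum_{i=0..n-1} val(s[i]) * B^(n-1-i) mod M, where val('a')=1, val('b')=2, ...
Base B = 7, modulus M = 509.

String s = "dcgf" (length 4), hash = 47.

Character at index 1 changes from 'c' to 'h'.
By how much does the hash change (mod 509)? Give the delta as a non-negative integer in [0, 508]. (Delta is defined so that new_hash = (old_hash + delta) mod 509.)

Delta formula: (val(new) - val(old)) * B^(n-1-k) mod M
  val('h') - val('c') = 8 - 3 = 5
  B^(n-1-k) = 7^2 mod 509 = 49
  Delta = 5 * 49 mod 509 = 245

Answer: 245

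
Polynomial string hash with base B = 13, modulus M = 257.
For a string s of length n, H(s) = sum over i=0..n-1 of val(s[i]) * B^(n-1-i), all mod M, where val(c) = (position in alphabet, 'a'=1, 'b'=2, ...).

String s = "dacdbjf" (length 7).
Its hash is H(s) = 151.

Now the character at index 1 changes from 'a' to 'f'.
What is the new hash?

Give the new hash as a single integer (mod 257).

val('a') = 1, val('f') = 6
Position k = 1, exponent = n-1-k = 5
B^5 mod M = 13^5 mod 257 = 185
Delta = (6 - 1) * 185 mod 257 = 154
New hash = (151 + 154) mod 257 = 48

Answer: 48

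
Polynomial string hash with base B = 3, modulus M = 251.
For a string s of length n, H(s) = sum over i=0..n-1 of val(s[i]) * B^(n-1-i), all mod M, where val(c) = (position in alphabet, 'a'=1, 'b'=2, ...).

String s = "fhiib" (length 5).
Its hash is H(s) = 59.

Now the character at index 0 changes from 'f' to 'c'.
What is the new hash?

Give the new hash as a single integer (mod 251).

Answer: 67

Derivation:
val('f') = 6, val('c') = 3
Position k = 0, exponent = n-1-k = 4
B^4 mod M = 3^4 mod 251 = 81
Delta = (3 - 6) * 81 mod 251 = 8
New hash = (59 + 8) mod 251 = 67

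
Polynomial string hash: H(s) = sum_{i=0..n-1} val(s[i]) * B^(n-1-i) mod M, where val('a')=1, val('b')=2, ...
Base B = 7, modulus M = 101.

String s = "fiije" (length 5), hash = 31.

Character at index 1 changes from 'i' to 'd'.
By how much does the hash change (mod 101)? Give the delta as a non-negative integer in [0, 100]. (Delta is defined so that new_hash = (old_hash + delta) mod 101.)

Answer: 2

Derivation:
Delta formula: (val(new) - val(old)) * B^(n-1-k) mod M
  val('d') - val('i') = 4 - 9 = -5
  B^(n-1-k) = 7^3 mod 101 = 40
  Delta = -5 * 40 mod 101 = 2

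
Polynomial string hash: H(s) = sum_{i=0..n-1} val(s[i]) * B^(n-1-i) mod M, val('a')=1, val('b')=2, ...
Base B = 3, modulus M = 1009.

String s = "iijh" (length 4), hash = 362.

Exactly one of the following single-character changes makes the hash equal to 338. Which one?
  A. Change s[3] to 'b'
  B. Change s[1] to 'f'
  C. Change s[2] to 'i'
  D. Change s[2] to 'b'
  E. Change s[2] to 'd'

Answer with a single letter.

Option A: s[3]='h'->'b', delta=(2-8)*3^0 mod 1009 = 1003, hash=362+1003 mod 1009 = 356
Option B: s[1]='i'->'f', delta=(6-9)*3^2 mod 1009 = 982, hash=362+982 mod 1009 = 335
Option C: s[2]='j'->'i', delta=(9-10)*3^1 mod 1009 = 1006, hash=362+1006 mod 1009 = 359
Option D: s[2]='j'->'b', delta=(2-10)*3^1 mod 1009 = 985, hash=362+985 mod 1009 = 338 <-- target
Option E: s[2]='j'->'d', delta=(4-10)*3^1 mod 1009 = 991, hash=362+991 mod 1009 = 344

Answer: D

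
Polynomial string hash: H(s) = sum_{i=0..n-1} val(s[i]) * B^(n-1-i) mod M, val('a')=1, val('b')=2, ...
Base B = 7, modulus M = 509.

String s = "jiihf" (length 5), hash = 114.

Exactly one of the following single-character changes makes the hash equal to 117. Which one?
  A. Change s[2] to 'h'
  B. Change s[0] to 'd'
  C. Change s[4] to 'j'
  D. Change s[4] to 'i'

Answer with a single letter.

Option A: s[2]='i'->'h', delta=(8-9)*7^2 mod 509 = 460, hash=114+460 mod 509 = 65
Option B: s[0]='j'->'d', delta=(4-10)*7^4 mod 509 = 355, hash=114+355 mod 509 = 469
Option C: s[4]='f'->'j', delta=(10-6)*7^0 mod 509 = 4, hash=114+4 mod 509 = 118
Option D: s[4]='f'->'i', delta=(9-6)*7^0 mod 509 = 3, hash=114+3 mod 509 = 117 <-- target

Answer: D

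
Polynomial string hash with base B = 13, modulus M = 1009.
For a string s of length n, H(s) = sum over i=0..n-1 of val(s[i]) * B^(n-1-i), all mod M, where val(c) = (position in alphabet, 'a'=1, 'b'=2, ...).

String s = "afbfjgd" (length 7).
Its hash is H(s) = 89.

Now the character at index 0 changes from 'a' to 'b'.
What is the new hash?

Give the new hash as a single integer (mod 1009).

Answer: 851

Derivation:
val('a') = 1, val('b') = 2
Position k = 0, exponent = n-1-k = 6
B^6 mod M = 13^6 mod 1009 = 762
Delta = (2 - 1) * 762 mod 1009 = 762
New hash = (89 + 762) mod 1009 = 851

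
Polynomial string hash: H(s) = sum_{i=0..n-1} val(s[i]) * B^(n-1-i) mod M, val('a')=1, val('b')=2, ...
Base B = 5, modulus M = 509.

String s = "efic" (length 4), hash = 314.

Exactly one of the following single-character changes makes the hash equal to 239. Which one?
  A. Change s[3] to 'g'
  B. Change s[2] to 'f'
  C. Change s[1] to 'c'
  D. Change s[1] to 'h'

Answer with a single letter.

Option A: s[3]='c'->'g', delta=(7-3)*5^0 mod 509 = 4, hash=314+4 mod 509 = 318
Option B: s[2]='i'->'f', delta=(6-9)*5^1 mod 509 = 494, hash=314+494 mod 509 = 299
Option C: s[1]='f'->'c', delta=(3-6)*5^2 mod 509 = 434, hash=314+434 mod 509 = 239 <-- target
Option D: s[1]='f'->'h', delta=(8-6)*5^2 mod 509 = 50, hash=314+50 mod 509 = 364

Answer: C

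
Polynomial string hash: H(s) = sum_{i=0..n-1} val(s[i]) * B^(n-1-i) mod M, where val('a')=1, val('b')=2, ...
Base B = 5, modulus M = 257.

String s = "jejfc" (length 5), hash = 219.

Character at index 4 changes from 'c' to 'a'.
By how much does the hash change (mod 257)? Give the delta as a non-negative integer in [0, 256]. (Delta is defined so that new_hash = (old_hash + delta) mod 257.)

Delta formula: (val(new) - val(old)) * B^(n-1-k) mod M
  val('a') - val('c') = 1 - 3 = -2
  B^(n-1-k) = 5^0 mod 257 = 1
  Delta = -2 * 1 mod 257 = 255

Answer: 255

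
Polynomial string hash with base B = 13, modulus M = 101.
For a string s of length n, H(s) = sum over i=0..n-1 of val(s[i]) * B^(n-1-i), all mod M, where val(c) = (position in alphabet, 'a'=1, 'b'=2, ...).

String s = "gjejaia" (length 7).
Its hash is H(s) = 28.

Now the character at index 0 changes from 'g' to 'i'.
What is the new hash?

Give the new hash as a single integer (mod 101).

Answer: 66

Derivation:
val('g') = 7, val('i') = 9
Position k = 0, exponent = n-1-k = 6
B^6 mod M = 13^6 mod 101 = 19
Delta = (9 - 7) * 19 mod 101 = 38
New hash = (28 + 38) mod 101 = 66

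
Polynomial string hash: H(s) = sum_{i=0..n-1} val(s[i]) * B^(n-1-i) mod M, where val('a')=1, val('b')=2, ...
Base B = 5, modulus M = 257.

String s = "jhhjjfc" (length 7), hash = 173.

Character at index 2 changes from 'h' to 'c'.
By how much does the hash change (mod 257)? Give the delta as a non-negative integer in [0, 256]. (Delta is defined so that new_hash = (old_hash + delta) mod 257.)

Delta formula: (val(new) - val(old)) * B^(n-1-k) mod M
  val('c') - val('h') = 3 - 8 = -5
  B^(n-1-k) = 5^4 mod 257 = 111
  Delta = -5 * 111 mod 257 = 216

Answer: 216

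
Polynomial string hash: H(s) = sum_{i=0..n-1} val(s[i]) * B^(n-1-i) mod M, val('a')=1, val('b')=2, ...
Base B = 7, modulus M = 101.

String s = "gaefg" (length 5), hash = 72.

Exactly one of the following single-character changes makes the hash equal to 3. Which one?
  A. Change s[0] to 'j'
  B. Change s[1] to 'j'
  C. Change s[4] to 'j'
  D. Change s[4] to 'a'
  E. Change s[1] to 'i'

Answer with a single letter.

Answer: A

Derivation:
Option A: s[0]='g'->'j', delta=(10-7)*7^4 mod 101 = 32, hash=72+32 mod 101 = 3 <-- target
Option B: s[1]='a'->'j', delta=(10-1)*7^3 mod 101 = 57, hash=72+57 mod 101 = 28
Option C: s[4]='g'->'j', delta=(10-7)*7^0 mod 101 = 3, hash=72+3 mod 101 = 75
Option D: s[4]='g'->'a', delta=(1-7)*7^0 mod 101 = 95, hash=72+95 mod 101 = 66
Option E: s[1]='a'->'i', delta=(9-1)*7^3 mod 101 = 17, hash=72+17 mod 101 = 89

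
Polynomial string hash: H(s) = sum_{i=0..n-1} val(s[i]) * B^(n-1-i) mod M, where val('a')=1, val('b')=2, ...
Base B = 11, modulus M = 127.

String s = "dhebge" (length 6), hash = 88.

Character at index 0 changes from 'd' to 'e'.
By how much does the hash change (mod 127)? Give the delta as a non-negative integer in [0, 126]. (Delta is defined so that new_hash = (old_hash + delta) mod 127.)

Delta formula: (val(new) - val(old)) * B^(n-1-k) mod M
  val('e') - val('d') = 5 - 4 = 1
  B^(n-1-k) = 11^5 mod 127 = 15
  Delta = 1 * 15 mod 127 = 15

Answer: 15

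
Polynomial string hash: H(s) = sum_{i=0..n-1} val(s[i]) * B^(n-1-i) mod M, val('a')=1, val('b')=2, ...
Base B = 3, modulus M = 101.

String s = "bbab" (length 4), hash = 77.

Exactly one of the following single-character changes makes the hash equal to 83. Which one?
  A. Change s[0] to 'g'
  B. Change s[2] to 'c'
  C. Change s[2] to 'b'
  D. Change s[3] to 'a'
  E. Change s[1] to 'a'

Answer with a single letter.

Answer: B

Derivation:
Option A: s[0]='b'->'g', delta=(7-2)*3^3 mod 101 = 34, hash=77+34 mod 101 = 10
Option B: s[2]='a'->'c', delta=(3-1)*3^1 mod 101 = 6, hash=77+6 mod 101 = 83 <-- target
Option C: s[2]='a'->'b', delta=(2-1)*3^1 mod 101 = 3, hash=77+3 mod 101 = 80
Option D: s[3]='b'->'a', delta=(1-2)*3^0 mod 101 = 100, hash=77+100 mod 101 = 76
Option E: s[1]='b'->'a', delta=(1-2)*3^2 mod 101 = 92, hash=77+92 mod 101 = 68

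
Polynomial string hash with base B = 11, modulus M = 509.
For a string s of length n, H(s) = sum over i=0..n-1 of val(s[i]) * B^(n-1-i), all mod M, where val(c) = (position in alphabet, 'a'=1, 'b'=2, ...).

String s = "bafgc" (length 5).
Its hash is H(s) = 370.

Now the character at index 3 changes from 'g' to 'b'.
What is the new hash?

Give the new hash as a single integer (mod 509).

Answer: 315

Derivation:
val('g') = 7, val('b') = 2
Position k = 3, exponent = n-1-k = 1
B^1 mod M = 11^1 mod 509 = 11
Delta = (2 - 7) * 11 mod 509 = 454
New hash = (370 + 454) mod 509 = 315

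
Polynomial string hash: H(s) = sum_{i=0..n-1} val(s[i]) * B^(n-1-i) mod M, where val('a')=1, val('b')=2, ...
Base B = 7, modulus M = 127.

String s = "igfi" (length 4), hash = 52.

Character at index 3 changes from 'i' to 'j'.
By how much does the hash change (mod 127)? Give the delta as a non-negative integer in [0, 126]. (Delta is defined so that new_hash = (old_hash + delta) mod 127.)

Answer: 1

Derivation:
Delta formula: (val(new) - val(old)) * B^(n-1-k) mod M
  val('j') - val('i') = 10 - 9 = 1
  B^(n-1-k) = 7^0 mod 127 = 1
  Delta = 1 * 1 mod 127 = 1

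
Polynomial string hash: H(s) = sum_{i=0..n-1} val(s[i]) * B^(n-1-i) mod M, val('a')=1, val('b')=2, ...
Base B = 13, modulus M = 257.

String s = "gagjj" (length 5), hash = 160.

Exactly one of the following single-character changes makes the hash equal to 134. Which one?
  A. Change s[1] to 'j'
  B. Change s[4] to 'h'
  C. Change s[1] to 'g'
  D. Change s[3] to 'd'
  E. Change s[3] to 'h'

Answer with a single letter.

Option A: s[1]='a'->'j', delta=(10-1)*13^3 mod 257 = 241, hash=160+241 mod 257 = 144
Option B: s[4]='j'->'h', delta=(8-10)*13^0 mod 257 = 255, hash=160+255 mod 257 = 158
Option C: s[1]='a'->'g', delta=(7-1)*13^3 mod 257 = 75, hash=160+75 mod 257 = 235
Option D: s[3]='j'->'d', delta=(4-10)*13^1 mod 257 = 179, hash=160+179 mod 257 = 82
Option E: s[3]='j'->'h', delta=(8-10)*13^1 mod 257 = 231, hash=160+231 mod 257 = 134 <-- target

Answer: E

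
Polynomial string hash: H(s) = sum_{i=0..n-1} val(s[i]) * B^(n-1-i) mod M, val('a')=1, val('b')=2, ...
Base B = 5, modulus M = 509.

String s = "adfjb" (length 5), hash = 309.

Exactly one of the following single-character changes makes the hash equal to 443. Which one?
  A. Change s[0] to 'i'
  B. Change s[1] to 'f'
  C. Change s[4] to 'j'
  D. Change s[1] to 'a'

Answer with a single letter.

Option A: s[0]='a'->'i', delta=(9-1)*5^4 mod 509 = 419, hash=309+419 mod 509 = 219
Option B: s[1]='d'->'f', delta=(6-4)*5^3 mod 509 = 250, hash=309+250 mod 509 = 50
Option C: s[4]='b'->'j', delta=(10-2)*5^0 mod 509 = 8, hash=309+8 mod 509 = 317
Option D: s[1]='d'->'a', delta=(1-4)*5^3 mod 509 = 134, hash=309+134 mod 509 = 443 <-- target

Answer: D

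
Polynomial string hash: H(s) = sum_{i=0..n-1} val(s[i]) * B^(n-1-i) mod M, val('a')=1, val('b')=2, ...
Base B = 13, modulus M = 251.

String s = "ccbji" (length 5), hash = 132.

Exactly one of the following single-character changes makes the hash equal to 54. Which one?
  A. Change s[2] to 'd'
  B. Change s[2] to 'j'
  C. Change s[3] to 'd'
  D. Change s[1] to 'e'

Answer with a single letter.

Option A: s[2]='b'->'d', delta=(4-2)*13^2 mod 251 = 87, hash=132+87 mod 251 = 219
Option B: s[2]='b'->'j', delta=(10-2)*13^2 mod 251 = 97, hash=132+97 mod 251 = 229
Option C: s[3]='j'->'d', delta=(4-10)*13^1 mod 251 = 173, hash=132+173 mod 251 = 54 <-- target
Option D: s[1]='c'->'e', delta=(5-3)*13^3 mod 251 = 127, hash=132+127 mod 251 = 8

Answer: C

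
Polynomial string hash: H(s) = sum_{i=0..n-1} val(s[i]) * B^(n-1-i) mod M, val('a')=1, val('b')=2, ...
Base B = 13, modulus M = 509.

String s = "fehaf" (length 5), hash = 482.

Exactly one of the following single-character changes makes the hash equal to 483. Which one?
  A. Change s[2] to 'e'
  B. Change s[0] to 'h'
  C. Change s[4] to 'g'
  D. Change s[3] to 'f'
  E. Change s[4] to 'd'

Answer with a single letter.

Answer: C

Derivation:
Option A: s[2]='h'->'e', delta=(5-8)*13^2 mod 509 = 2, hash=482+2 mod 509 = 484
Option B: s[0]='f'->'h', delta=(8-6)*13^4 mod 509 = 114, hash=482+114 mod 509 = 87
Option C: s[4]='f'->'g', delta=(7-6)*13^0 mod 509 = 1, hash=482+1 mod 509 = 483 <-- target
Option D: s[3]='a'->'f', delta=(6-1)*13^1 mod 509 = 65, hash=482+65 mod 509 = 38
Option E: s[4]='f'->'d', delta=(4-6)*13^0 mod 509 = 507, hash=482+507 mod 509 = 480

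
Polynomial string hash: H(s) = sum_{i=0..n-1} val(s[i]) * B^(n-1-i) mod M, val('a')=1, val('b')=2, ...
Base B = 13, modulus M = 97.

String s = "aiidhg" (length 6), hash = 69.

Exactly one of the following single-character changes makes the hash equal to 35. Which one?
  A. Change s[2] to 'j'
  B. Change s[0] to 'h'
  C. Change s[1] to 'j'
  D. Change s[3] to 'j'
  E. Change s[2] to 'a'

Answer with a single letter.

Answer: A

Derivation:
Option A: s[2]='i'->'j', delta=(10-9)*13^3 mod 97 = 63, hash=69+63 mod 97 = 35 <-- target
Option B: s[0]='a'->'h', delta=(8-1)*13^5 mod 97 = 33, hash=69+33 mod 97 = 5
Option C: s[1]='i'->'j', delta=(10-9)*13^4 mod 97 = 43, hash=69+43 mod 97 = 15
Option D: s[3]='d'->'j', delta=(10-4)*13^2 mod 97 = 44, hash=69+44 mod 97 = 16
Option E: s[2]='i'->'a', delta=(1-9)*13^3 mod 97 = 78, hash=69+78 mod 97 = 50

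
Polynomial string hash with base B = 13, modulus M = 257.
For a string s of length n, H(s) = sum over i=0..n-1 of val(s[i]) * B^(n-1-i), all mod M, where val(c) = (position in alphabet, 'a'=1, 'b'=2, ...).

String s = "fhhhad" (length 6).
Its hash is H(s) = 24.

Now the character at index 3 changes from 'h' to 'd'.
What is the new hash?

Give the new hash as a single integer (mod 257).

Answer: 119

Derivation:
val('h') = 8, val('d') = 4
Position k = 3, exponent = n-1-k = 2
B^2 mod M = 13^2 mod 257 = 169
Delta = (4 - 8) * 169 mod 257 = 95
New hash = (24 + 95) mod 257 = 119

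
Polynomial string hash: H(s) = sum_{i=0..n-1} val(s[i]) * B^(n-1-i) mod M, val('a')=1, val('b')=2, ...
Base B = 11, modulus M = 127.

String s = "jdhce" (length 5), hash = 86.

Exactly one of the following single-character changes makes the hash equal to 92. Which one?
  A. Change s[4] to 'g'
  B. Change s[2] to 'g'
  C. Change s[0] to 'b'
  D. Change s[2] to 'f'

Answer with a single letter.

Answer: B

Derivation:
Option A: s[4]='e'->'g', delta=(7-5)*11^0 mod 127 = 2, hash=86+2 mod 127 = 88
Option B: s[2]='h'->'g', delta=(7-8)*11^2 mod 127 = 6, hash=86+6 mod 127 = 92 <-- target
Option C: s[0]='j'->'b', delta=(2-10)*11^4 mod 127 = 93, hash=86+93 mod 127 = 52
Option D: s[2]='h'->'f', delta=(6-8)*11^2 mod 127 = 12, hash=86+12 mod 127 = 98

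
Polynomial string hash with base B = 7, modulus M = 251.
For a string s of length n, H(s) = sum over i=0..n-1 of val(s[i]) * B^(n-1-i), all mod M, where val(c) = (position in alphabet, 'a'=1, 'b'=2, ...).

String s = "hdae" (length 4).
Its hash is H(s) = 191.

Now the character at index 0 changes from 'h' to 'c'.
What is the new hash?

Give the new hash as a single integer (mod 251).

Answer: 233

Derivation:
val('h') = 8, val('c') = 3
Position k = 0, exponent = n-1-k = 3
B^3 mod M = 7^3 mod 251 = 92
Delta = (3 - 8) * 92 mod 251 = 42
New hash = (191 + 42) mod 251 = 233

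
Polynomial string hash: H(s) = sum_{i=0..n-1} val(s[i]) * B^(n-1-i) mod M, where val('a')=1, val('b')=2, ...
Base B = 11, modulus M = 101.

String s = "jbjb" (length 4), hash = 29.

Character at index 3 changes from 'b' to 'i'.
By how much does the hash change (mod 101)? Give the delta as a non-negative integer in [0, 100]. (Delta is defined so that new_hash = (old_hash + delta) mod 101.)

Answer: 7

Derivation:
Delta formula: (val(new) - val(old)) * B^(n-1-k) mod M
  val('i') - val('b') = 9 - 2 = 7
  B^(n-1-k) = 11^0 mod 101 = 1
  Delta = 7 * 1 mod 101 = 7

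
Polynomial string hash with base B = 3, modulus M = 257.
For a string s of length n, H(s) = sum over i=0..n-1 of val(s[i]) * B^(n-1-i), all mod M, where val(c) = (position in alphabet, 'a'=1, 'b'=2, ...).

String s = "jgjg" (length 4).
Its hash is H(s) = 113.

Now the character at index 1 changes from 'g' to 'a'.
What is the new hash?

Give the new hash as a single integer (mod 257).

Answer: 59

Derivation:
val('g') = 7, val('a') = 1
Position k = 1, exponent = n-1-k = 2
B^2 mod M = 3^2 mod 257 = 9
Delta = (1 - 7) * 9 mod 257 = 203
New hash = (113 + 203) mod 257 = 59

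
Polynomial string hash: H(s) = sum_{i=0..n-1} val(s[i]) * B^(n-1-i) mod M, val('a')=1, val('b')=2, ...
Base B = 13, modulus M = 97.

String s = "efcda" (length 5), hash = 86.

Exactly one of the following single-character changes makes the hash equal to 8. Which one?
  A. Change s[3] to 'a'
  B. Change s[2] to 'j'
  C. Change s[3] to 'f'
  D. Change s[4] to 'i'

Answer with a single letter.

Option A: s[3]='d'->'a', delta=(1-4)*13^1 mod 97 = 58, hash=86+58 mod 97 = 47
Option B: s[2]='c'->'j', delta=(10-3)*13^2 mod 97 = 19, hash=86+19 mod 97 = 8 <-- target
Option C: s[3]='d'->'f', delta=(6-4)*13^1 mod 97 = 26, hash=86+26 mod 97 = 15
Option D: s[4]='a'->'i', delta=(9-1)*13^0 mod 97 = 8, hash=86+8 mod 97 = 94

Answer: B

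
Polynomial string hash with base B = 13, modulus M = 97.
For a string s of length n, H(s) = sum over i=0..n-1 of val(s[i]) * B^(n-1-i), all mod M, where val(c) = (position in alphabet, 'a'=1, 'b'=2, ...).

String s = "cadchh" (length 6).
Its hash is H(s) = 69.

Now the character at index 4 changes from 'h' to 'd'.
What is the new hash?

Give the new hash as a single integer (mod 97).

val('h') = 8, val('d') = 4
Position k = 4, exponent = n-1-k = 1
B^1 mod M = 13^1 mod 97 = 13
Delta = (4 - 8) * 13 mod 97 = 45
New hash = (69 + 45) mod 97 = 17

Answer: 17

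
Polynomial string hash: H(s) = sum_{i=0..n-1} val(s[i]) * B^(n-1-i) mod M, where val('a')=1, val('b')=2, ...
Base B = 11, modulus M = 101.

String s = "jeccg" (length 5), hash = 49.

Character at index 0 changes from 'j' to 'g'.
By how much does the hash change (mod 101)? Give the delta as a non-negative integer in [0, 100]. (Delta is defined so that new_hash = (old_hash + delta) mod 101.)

Answer: 12

Derivation:
Delta formula: (val(new) - val(old)) * B^(n-1-k) mod M
  val('g') - val('j') = 7 - 10 = -3
  B^(n-1-k) = 11^4 mod 101 = 97
  Delta = -3 * 97 mod 101 = 12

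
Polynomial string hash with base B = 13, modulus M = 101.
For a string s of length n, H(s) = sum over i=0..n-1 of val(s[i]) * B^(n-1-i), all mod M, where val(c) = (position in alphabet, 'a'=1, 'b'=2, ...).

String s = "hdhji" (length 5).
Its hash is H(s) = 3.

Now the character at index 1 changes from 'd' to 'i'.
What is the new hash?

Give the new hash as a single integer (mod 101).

val('d') = 4, val('i') = 9
Position k = 1, exponent = n-1-k = 3
B^3 mod M = 13^3 mod 101 = 76
Delta = (9 - 4) * 76 mod 101 = 77
New hash = (3 + 77) mod 101 = 80

Answer: 80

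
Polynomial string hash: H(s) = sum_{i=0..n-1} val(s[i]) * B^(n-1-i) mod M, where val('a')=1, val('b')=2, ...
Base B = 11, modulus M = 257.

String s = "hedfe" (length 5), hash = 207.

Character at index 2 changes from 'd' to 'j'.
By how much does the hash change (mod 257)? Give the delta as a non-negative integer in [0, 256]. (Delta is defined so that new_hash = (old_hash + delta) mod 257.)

Answer: 212

Derivation:
Delta formula: (val(new) - val(old)) * B^(n-1-k) mod M
  val('j') - val('d') = 10 - 4 = 6
  B^(n-1-k) = 11^2 mod 257 = 121
  Delta = 6 * 121 mod 257 = 212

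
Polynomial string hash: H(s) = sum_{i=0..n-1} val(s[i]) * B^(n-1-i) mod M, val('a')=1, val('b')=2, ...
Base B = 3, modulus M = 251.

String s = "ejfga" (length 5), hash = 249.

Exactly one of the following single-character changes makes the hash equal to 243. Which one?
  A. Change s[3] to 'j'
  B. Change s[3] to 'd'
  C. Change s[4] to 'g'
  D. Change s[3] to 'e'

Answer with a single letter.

Answer: D

Derivation:
Option A: s[3]='g'->'j', delta=(10-7)*3^1 mod 251 = 9, hash=249+9 mod 251 = 7
Option B: s[3]='g'->'d', delta=(4-7)*3^1 mod 251 = 242, hash=249+242 mod 251 = 240
Option C: s[4]='a'->'g', delta=(7-1)*3^0 mod 251 = 6, hash=249+6 mod 251 = 4
Option D: s[3]='g'->'e', delta=(5-7)*3^1 mod 251 = 245, hash=249+245 mod 251 = 243 <-- target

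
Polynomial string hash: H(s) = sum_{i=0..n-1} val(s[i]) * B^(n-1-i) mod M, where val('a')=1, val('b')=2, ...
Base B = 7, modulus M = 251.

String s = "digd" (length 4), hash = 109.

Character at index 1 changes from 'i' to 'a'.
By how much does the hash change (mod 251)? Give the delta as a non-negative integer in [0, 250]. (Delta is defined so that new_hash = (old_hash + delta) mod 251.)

Delta formula: (val(new) - val(old)) * B^(n-1-k) mod M
  val('a') - val('i') = 1 - 9 = -8
  B^(n-1-k) = 7^2 mod 251 = 49
  Delta = -8 * 49 mod 251 = 110

Answer: 110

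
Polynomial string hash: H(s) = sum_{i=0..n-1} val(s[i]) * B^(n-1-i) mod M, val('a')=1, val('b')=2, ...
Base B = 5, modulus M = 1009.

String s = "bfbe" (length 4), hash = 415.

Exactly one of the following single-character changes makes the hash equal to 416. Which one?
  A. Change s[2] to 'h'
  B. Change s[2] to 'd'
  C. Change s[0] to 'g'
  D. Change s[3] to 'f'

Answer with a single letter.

Option A: s[2]='b'->'h', delta=(8-2)*5^1 mod 1009 = 30, hash=415+30 mod 1009 = 445
Option B: s[2]='b'->'d', delta=(4-2)*5^1 mod 1009 = 10, hash=415+10 mod 1009 = 425
Option C: s[0]='b'->'g', delta=(7-2)*5^3 mod 1009 = 625, hash=415+625 mod 1009 = 31
Option D: s[3]='e'->'f', delta=(6-5)*5^0 mod 1009 = 1, hash=415+1 mod 1009 = 416 <-- target

Answer: D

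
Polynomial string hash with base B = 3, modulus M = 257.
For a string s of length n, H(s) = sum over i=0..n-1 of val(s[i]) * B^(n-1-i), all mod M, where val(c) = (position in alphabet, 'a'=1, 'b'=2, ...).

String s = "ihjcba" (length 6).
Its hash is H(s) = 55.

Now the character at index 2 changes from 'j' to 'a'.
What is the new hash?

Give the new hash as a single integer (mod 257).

Answer: 69

Derivation:
val('j') = 10, val('a') = 1
Position k = 2, exponent = n-1-k = 3
B^3 mod M = 3^3 mod 257 = 27
Delta = (1 - 10) * 27 mod 257 = 14
New hash = (55 + 14) mod 257 = 69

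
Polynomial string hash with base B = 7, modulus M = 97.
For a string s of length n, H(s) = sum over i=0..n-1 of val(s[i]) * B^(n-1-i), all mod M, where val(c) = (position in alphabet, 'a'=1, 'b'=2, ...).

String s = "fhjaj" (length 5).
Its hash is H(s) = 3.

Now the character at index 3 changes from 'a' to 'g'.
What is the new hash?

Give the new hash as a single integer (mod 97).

val('a') = 1, val('g') = 7
Position k = 3, exponent = n-1-k = 1
B^1 mod M = 7^1 mod 97 = 7
Delta = (7 - 1) * 7 mod 97 = 42
New hash = (3 + 42) mod 97 = 45

Answer: 45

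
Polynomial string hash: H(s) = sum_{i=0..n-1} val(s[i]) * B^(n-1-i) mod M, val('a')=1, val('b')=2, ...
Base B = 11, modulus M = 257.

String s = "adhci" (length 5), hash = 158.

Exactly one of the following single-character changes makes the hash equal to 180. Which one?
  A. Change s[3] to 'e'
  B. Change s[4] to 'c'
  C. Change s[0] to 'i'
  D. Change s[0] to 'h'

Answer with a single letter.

Answer: A

Derivation:
Option A: s[3]='c'->'e', delta=(5-3)*11^1 mod 257 = 22, hash=158+22 mod 257 = 180 <-- target
Option B: s[4]='i'->'c', delta=(3-9)*11^0 mod 257 = 251, hash=158+251 mod 257 = 152
Option C: s[0]='a'->'i', delta=(9-1)*11^4 mod 257 = 193, hash=158+193 mod 257 = 94
Option D: s[0]='a'->'h', delta=(8-1)*11^4 mod 257 = 201, hash=158+201 mod 257 = 102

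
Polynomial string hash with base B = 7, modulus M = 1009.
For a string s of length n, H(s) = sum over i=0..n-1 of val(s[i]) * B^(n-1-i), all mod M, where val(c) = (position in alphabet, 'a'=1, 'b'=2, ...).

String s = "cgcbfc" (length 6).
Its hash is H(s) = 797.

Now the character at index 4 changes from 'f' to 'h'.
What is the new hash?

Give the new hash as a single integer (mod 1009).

Answer: 811

Derivation:
val('f') = 6, val('h') = 8
Position k = 4, exponent = n-1-k = 1
B^1 mod M = 7^1 mod 1009 = 7
Delta = (8 - 6) * 7 mod 1009 = 14
New hash = (797 + 14) mod 1009 = 811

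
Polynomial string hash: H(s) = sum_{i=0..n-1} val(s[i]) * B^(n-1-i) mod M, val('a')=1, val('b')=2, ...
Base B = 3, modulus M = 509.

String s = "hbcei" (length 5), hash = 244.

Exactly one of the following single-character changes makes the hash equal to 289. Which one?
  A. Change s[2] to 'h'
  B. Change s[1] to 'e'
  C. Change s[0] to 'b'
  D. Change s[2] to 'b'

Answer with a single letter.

Answer: A

Derivation:
Option A: s[2]='c'->'h', delta=(8-3)*3^2 mod 509 = 45, hash=244+45 mod 509 = 289 <-- target
Option B: s[1]='b'->'e', delta=(5-2)*3^3 mod 509 = 81, hash=244+81 mod 509 = 325
Option C: s[0]='h'->'b', delta=(2-8)*3^4 mod 509 = 23, hash=244+23 mod 509 = 267
Option D: s[2]='c'->'b', delta=(2-3)*3^2 mod 509 = 500, hash=244+500 mod 509 = 235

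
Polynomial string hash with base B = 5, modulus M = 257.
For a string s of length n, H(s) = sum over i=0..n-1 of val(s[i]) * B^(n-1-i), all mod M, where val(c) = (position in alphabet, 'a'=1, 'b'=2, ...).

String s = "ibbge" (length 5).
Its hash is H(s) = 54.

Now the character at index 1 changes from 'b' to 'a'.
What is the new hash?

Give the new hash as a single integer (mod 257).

Answer: 186

Derivation:
val('b') = 2, val('a') = 1
Position k = 1, exponent = n-1-k = 3
B^3 mod M = 5^3 mod 257 = 125
Delta = (1 - 2) * 125 mod 257 = 132
New hash = (54 + 132) mod 257 = 186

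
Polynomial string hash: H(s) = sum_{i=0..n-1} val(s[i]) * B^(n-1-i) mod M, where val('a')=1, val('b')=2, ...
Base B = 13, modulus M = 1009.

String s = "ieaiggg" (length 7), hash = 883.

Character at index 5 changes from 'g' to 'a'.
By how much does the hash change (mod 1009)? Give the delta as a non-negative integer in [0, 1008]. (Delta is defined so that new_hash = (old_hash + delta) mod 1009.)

Delta formula: (val(new) - val(old)) * B^(n-1-k) mod M
  val('a') - val('g') = 1 - 7 = -6
  B^(n-1-k) = 13^1 mod 1009 = 13
  Delta = -6 * 13 mod 1009 = 931

Answer: 931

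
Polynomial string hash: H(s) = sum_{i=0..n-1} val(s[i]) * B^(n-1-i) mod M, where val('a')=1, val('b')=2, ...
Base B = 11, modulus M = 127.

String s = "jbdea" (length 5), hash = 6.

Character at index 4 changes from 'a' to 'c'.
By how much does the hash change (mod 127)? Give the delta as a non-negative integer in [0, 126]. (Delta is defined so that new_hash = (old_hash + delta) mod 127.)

Answer: 2

Derivation:
Delta formula: (val(new) - val(old)) * B^(n-1-k) mod M
  val('c') - val('a') = 3 - 1 = 2
  B^(n-1-k) = 11^0 mod 127 = 1
  Delta = 2 * 1 mod 127 = 2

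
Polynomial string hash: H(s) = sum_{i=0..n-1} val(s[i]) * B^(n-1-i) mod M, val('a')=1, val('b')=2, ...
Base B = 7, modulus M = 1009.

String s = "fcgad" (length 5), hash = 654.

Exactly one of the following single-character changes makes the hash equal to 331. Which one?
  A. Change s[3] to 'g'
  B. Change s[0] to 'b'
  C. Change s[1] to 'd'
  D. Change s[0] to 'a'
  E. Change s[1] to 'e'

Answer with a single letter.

Answer: E

Derivation:
Option A: s[3]='a'->'g', delta=(7-1)*7^1 mod 1009 = 42, hash=654+42 mod 1009 = 696
Option B: s[0]='f'->'b', delta=(2-6)*7^4 mod 1009 = 486, hash=654+486 mod 1009 = 131
Option C: s[1]='c'->'d', delta=(4-3)*7^3 mod 1009 = 343, hash=654+343 mod 1009 = 997
Option D: s[0]='f'->'a', delta=(1-6)*7^4 mod 1009 = 103, hash=654+103 mod 1009 = 757
Option E: s[1]='c'->'e', delta=(5-3)*7^3 mod 1009 = 686, hash=654+686 mod 1009 = 331 <-- target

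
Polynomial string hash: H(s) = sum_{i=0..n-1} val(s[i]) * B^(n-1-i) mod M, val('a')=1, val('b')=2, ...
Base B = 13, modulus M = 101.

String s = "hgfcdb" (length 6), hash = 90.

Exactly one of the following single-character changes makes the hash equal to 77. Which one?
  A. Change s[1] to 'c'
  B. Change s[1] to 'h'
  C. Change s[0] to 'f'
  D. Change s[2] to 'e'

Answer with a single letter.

Option A: s[1]='g'->'c', delta=(3-7)*13^4 mod 101 = 88, hash=90+88 mod 101 = 77 <-- target
Option B: s[1]='g'->'h', delta=(8-7)*13^4 mod 101 = 79, hash=90+79 mod 101 = 68
Option C: s[0]='h'->'f', delta=(6-8)*13^5 mod 101 = 67, hash=90+67 mod 101 = 56
Option D: s[2]='f'->'e', delta=(5-6)*13^3 mod 101 = 25, hash=90+25 mod 101 = 14

Answer: A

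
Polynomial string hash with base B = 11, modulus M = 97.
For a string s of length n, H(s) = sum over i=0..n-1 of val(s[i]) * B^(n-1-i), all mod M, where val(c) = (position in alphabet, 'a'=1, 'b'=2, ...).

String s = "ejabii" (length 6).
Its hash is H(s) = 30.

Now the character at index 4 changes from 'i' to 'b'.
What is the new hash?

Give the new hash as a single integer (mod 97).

val('i') = 9, val('b') = 2
Position k = 4, exponent = n-1-k = 1
B^1 mod M = 11^1 mod 97 = 11
Delta = (2 - 9) * 11 mod 97 = 20
New hash = (30 + 20) mod 97 = 50

Answer: 50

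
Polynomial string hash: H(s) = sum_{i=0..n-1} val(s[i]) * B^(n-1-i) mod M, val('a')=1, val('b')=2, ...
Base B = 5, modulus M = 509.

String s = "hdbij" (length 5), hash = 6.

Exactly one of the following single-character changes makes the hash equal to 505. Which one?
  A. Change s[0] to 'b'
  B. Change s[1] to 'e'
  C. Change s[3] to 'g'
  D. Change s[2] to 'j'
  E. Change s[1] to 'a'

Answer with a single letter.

Option A: s[0]='h'->'b', delta=(2-8)*5^4 mod 509 = 322, hash=6+322 mod 509 = 328
Option B: s[1]='d'->'e', delta=(5-4)*5^3 mod 509 = 125, hash=6+125 mod 509 = 131
Option C: s[3]='i'->'g', delta=(7-9)*5^1 mod 509 = 499, hash=6+499 mod 509 = 505 <-- target
Option D: s[2]='b'->'j', delta=(10-2)*5^2 mod 509 = 200, hash=6+200 mod 509 = 206
Option E: s[1]='d'->'a', delta=(1-4)*5^3 mod 509 = 134, hash=6+134 mod 509 = 140

Answer: C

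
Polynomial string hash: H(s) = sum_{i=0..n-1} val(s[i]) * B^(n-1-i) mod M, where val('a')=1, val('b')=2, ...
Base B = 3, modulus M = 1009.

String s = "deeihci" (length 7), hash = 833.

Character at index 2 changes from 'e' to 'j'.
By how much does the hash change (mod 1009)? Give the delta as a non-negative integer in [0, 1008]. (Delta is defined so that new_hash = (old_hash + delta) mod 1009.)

Answer: 405

Derivation:
Delta formula: (val(new) - val(old)) * B^(n-1-k) mod M
  val('j') - val('e') = 10 - 5 = 5
  B^(n-1-k) = 3^4 mod 1009 = 81
  Delta = 5 * 81 mod 1009 = 405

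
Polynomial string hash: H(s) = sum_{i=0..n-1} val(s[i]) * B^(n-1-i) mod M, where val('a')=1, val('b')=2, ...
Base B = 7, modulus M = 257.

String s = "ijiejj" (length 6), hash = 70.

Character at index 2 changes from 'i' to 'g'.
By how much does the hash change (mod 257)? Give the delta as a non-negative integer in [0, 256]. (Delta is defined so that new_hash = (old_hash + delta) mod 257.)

Delta formula: (val(new) - val(old)) * B^(n-1-k) mod M
  val('g') - val('i') = 7 - 9 = -2
  B^(n-1-k) = 7^3 mod 257 = 86
  Delta = -2 * 86 mod 257 = 85

Answer: 85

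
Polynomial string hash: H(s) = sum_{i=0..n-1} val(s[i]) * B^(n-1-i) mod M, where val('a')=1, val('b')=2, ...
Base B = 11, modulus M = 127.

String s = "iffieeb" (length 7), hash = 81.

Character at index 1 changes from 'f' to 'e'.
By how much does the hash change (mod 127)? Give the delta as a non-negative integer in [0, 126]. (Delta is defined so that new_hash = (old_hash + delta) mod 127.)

Answer: 112

Derivation:
Delta formula: (val(new) - val(old)) * B^(n-1-k) mod M
  val('e') - val('f') = 5 - 6 = -1
  B^(n-1-k) = 11^5 mod 127 = 15
  Delta = -1 * 15 mod 127 = 112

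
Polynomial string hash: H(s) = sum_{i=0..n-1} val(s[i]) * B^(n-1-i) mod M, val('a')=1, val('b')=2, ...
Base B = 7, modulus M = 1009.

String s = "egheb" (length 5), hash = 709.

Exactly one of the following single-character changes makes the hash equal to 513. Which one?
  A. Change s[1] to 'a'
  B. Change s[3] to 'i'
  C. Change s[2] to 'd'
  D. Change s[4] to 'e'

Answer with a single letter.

Answer: C

Derivation:
Option A: s[1]='g'->'a', delta=(1-7)*7^3 mod 1009 = 969, hash=709+969 mod 1009 = 669
Option B: s[3]='e'->'i', delta=(9-5)*7^1 mod 1009 = 28, hash=709+28 mod 1009 = 737
Option C: s[2]='h'->'d', delta=(4-8)*7^2 mod 1009 = 813, hash=709+813 mod 1009 = 513 <-- target
Option D: s[4]='b'->'e', delta=(5-2)*7^0 mod 1009 = 3, hash=709+3 mod 1009 = 712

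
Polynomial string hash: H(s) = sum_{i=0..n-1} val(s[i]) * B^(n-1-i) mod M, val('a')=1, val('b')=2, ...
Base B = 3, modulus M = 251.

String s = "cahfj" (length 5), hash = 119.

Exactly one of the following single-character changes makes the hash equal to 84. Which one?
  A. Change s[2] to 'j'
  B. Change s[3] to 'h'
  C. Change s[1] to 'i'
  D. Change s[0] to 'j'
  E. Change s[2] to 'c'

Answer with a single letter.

Option A: s[2]='h'->'j', delta=(10-8)*3^2 mod 251 = 18, hash=119+18 mod 251 = 137
Option B: s[3]='f'->'h', delta=(8-6)*3^1 mod 251 = 6, hash=119+6 mod 251 = 125
Option C: s[1]='a'->'i', delta=(9-1)*3^3 mod 251 = 216, hash=119+216 mod 251 = 84 <-- target
Option D: s[0]='c'->'j', delta=(10-3)*3^4 mod 251 = 65, hash=119+65 mod 251 = 184
Option E: s[2]='h'->'c', delta=(3-8)*3^2 mod 251 = 206, hash=119+206 mod 251 = 74

Answer: C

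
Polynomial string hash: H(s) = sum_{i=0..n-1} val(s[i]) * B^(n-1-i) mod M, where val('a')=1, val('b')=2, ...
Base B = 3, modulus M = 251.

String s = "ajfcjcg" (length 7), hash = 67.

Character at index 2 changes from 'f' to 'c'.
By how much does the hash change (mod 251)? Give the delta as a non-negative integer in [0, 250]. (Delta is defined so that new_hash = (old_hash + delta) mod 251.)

Answer: 8

Derivation:
Delta formula: (val(new) - val(old)) * B^(n-1-k) mod M
  val('c') - val('f') = 3 - 6 = -3
  B^(n-1-k) = 3^4 mod 251 = 81
  Delta = -3 * 81 mod 251 = 8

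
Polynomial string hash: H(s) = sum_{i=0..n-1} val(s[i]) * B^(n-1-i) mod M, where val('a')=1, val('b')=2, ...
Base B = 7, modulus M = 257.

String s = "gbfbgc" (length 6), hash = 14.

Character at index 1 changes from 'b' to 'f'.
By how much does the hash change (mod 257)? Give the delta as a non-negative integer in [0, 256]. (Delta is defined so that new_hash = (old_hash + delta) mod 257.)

Answer: 95

Derivation:
Delta formula: (val(new) - val(old)) * B^(n-1-k) mod M
  val('f') - val('b') = 6 - 2 = 4
  B^(n-1-k) = 7^4 mod 257 = 88
  Delta = 4 * 88 mod 257 = 95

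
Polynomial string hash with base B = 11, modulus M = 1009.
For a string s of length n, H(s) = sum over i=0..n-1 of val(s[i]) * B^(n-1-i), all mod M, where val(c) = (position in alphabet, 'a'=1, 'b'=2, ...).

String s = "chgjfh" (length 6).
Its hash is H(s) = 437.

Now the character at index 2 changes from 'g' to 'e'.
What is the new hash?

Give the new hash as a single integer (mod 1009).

val('g') = 7, val('e') = 5
Position k = 2, exponent = n-1-k = 3
B^3 mod M = 11^3 mod 1009 = 322
Delta = (5 - 7) * 322 mod 1009 = 365
New hash = (437 + 365) mod 1009 = 802

Answer: 802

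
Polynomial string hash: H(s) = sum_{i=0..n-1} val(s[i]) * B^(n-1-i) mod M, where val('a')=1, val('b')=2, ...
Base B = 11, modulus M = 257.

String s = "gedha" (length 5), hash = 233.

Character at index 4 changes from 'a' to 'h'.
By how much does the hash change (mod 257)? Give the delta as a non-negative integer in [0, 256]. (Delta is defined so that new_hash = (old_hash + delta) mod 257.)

Answer: 7

Derivation:
Delta formula: (val(new) - val(old)) * B^(n-1-k) mod M
  val('h') - val('a') = 8 - 1 = 7
  B^(n-1-k) = 11^0 mod 257 = 1
  Delta = 7 * 1 mod 257 = 7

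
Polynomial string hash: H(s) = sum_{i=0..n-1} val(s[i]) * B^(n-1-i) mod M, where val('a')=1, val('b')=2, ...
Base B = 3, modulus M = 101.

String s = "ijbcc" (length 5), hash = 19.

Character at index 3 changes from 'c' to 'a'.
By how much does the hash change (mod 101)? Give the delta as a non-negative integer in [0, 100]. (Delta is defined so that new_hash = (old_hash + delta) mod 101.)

Delta formula: (val(new) - val(old)) * B^(n-1-k) mod M
  val('a') - val('c') = 1 - 3 = -2
  B^(n-1-k) = 3^1 mod 101 = 3
  Delta = -2 * 3 mod 101 = 95

Answer: 95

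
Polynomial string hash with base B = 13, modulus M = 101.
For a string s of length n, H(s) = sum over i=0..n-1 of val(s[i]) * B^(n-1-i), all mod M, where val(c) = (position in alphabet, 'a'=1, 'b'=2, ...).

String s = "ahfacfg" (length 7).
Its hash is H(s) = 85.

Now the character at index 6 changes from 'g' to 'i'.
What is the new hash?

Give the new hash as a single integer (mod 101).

Answer: 87

Derivation:
val('g') = 7, val('i') = 9
Position k = 6, exponent = n-1-k = 0
B^0 mod M = 13^0 mod 101 = 1
Delta = (9 - 7) * 1 mod 101 = 2
New hash = (85 + 2) mod 101 = 87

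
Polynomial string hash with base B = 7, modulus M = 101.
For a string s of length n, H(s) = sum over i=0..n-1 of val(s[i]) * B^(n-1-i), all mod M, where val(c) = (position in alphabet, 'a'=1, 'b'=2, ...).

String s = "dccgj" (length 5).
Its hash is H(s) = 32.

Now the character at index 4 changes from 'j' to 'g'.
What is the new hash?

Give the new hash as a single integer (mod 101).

val('j') = 10, val('g') = 7
Position k = 4, exponent = n-1-k = 0
B^0 mod M = 7^0 mod 101 = 1
Delta = (7 - 10) * 1 mod 101 = 98
New hash = (32 + 98) mod 101 = 29

Answer: 29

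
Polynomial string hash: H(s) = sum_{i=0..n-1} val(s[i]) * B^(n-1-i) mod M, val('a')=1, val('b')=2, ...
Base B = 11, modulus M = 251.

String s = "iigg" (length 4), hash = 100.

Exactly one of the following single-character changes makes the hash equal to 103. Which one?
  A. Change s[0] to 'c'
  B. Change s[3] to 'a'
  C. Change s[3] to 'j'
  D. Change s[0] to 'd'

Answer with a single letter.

Option A: s[0]='i'->'c', delta=(3-9)*11^3 mod 251 = 46, hash=100+46 mod 251 = 146
Option B: s[3]='g'->'a', delta=(1-7)*11^0 mod 251 = 245, hash=100+245 mod 251 = 94
Option C: s[3]='g'->'j', delta=(10-7)*11^0 mod 251 = 3, hash=100+3 mod 251 = 103 <-- target
Option D: s[0]='i'->'d', delta=(4-9)*11^3 mod 251 = 122, hash=100+122 mod 251 = 222

Answer: C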